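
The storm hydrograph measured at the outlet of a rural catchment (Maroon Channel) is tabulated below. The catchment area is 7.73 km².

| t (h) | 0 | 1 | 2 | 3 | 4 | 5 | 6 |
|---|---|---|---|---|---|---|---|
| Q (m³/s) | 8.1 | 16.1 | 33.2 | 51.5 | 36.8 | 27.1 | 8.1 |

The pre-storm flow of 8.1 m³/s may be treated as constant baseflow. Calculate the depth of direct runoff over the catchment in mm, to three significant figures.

Direct runoff: 0.0, 8.0, 25.1, 43.4, 28.7, 19.0, 0.0 m³/s; ΣQ_DR = 124.2 m³/s.
V = ΣQ_DR · Δt = 124.2 × 3600 s = 4.471 × 10^5 m³.
Over A = 7.73 km², depth = V / A = 57.8 mm.

d ≈ 57.8 mm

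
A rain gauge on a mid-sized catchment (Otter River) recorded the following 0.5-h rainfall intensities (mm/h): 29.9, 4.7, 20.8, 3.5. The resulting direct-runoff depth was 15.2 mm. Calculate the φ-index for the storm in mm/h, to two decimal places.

φ ≈ 10.15 mm/h

Only the 2 blocks with intensity above φ contribute runoff: 29.9, 20.8 mm/h.
Σ(I−φ)·Δt = d  ⇒  (29.9+20.8 − 2φ)·0.5 = 15.2
φ = (50.70 − 15.2/0.5) / 2 = 10.15 mm/h.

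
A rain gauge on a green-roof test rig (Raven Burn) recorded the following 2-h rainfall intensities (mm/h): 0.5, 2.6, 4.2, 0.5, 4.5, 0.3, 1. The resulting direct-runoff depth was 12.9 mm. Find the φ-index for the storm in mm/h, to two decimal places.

φ ≈ 1.62 mm/h

Only the 3 blocks with intensity above φ contribute runoff: 2.6, 4.2, 4.5 mm/h.
Σ(I−φ)·Δt = d  ⇒  (2.6+4.2+4.5 − 3φ)·2 = 12.9
φ = (11.30 − 12.9/2) / 3 = 1.62 mm/h.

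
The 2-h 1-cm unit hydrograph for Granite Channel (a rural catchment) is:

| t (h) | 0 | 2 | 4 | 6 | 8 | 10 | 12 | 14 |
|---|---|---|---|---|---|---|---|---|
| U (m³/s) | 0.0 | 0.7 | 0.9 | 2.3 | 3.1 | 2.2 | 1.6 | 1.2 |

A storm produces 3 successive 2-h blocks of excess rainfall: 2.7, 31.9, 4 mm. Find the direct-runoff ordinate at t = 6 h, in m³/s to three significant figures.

By discrete convolution, Q_j = Σ (P_i / 10 mm) · U_{j−i}.
At t = 6 h (j=3): Q = (2.7/10)·2.3 + (31.9/10)·0.9 + (4/10)·0.7 = 3.77 m³/s.

Q ≈ 3.77 m³/s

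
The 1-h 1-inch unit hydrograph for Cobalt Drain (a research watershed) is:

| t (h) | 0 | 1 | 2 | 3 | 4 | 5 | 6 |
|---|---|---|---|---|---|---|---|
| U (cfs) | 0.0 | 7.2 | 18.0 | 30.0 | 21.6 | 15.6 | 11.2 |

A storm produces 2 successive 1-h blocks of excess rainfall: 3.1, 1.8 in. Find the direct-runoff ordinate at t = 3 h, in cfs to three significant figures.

Q ≈ 125 cfs

By discrete convolution, Q_j = Σ (P_i / 1 in) · U_{j−i}.
At t = 3 h (j=3): Q = (3.1/1)·30.0 + (1.8/1)·18.0 = 125 cfs.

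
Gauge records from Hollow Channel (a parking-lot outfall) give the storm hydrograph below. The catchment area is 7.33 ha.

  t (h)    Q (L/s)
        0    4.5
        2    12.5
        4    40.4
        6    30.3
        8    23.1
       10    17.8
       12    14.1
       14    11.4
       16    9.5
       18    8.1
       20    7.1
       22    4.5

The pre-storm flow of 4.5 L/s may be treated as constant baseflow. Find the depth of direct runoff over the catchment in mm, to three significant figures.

Direct runoff: 0.0, 8.0, 35.9, 25.8, 18.6, 13.3, 9.6, 6.9, 5.0, 3.6, 2.6, 0.0 L/s; ΣQ_DR = 129.3 L/s.
V = ΣQ_DR · Δt = 129.3 × 7200 s = 9.310 × 10^5 L.
Over A = 7.33 ha, depth = V / A = 12.7 mm.

d ≈ 12.7 mm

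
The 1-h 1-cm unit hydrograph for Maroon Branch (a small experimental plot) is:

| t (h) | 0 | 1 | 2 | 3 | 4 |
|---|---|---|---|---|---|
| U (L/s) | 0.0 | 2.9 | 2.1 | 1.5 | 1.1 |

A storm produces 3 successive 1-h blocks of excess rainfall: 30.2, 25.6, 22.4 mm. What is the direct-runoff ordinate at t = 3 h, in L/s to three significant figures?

Q ≈ 16.4 L/s

By discrete convolution, Q_j = Σ (P_i / 10 mm) · U_{j−i}.
At t = 3 h (j=3): Q = (30.2/10)·1.5 + (25.6/10)·2.1 + (22.4/10)·2.9 = 16.4 L/s.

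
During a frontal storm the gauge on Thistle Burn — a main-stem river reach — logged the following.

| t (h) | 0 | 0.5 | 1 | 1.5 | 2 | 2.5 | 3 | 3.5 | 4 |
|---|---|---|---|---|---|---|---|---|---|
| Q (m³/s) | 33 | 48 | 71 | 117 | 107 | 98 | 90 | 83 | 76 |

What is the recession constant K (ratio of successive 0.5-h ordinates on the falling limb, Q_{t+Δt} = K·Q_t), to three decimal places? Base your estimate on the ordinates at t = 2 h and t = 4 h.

Using the recession-limb readings at t = 2 h and t = 4 h: Q falls from 107 to 76 m³/s over 4 intervals.
K = (Q₂/Q₁)^(1/4) = (76/107)^(1/4) = 0.918.

K ≈ 0.918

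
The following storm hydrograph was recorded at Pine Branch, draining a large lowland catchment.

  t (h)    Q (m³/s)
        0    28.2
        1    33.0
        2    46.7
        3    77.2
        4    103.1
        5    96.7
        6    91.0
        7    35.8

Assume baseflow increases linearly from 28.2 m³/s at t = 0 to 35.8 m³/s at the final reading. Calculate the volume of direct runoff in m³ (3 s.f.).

Direct-runoff ordinates (Q − Q_b): 0.00, 3.71, 16.33, 45.74, 70.56, 63.07, 56.29, 0.00 m³/s.
ΣQ_DR = 255.7 m³/s.
With Δt = 1 h = 3600 s, V = ΣQ_DR · Δt = 255.7 × 3600 = 9.21 × 10^5 m³.

V ≈ 9.21 × 10^5 m³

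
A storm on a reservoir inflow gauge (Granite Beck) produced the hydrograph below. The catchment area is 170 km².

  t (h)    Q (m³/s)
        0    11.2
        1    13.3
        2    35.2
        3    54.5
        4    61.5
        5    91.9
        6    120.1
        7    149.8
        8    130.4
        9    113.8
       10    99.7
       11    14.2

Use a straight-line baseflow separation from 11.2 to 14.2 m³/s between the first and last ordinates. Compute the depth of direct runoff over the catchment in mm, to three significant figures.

Direct runoff: 0.00, 1.83, 23.45, 42.48, 49.21, 79.34, 107.26, 136.69, 117.02, 100.15, 85.77, 0.00 m³/s; ΣQ_DR = 743.2 m³/s.
V = ΣQ_DR · Δt = 743.2 × 3600 s = 2.676 × 10^6 m³.
Over A = 170 km², depth = V / A = 15.7 mm.

d ≈ 15.7 mm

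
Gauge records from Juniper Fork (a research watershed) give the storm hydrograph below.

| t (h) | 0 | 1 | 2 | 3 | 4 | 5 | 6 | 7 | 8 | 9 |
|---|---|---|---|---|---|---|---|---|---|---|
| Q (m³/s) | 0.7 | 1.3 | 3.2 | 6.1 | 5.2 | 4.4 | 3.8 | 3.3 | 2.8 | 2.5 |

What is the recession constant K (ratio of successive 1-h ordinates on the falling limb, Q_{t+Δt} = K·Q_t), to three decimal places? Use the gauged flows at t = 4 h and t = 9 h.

Using the recession-limb readings at t = 4 h and t = 9 h: Q falls from 5.2 to 2.5 m³/s over 5 intervals.
K = (Q₂/Q₁)^(1/5) = (2.5/5.2)^(1/5) = 0.864.

K ≈ 0.864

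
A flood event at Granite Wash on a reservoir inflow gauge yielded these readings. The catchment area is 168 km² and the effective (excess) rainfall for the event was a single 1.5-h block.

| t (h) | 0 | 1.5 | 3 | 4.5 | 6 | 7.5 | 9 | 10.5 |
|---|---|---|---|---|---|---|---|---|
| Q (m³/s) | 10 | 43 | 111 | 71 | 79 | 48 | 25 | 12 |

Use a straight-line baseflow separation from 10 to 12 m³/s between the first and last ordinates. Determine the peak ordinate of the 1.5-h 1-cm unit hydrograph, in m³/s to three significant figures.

Direct runoff: 0.00, 32.71, 100.43, 60.14, 67.86, 36.57, 13.29, 0.00 m³/s; ΣQ_DR = 311.0 m³/s, peak = 100.43 m³/s.
Runoff depth d = ΣQ_DR·Δt / A = 311.0 × 5400 / (168 km²) = 9.996 mm.
The 1-cm UH is the DRH scaled by (10 mm)/d, so U_p = 100.43 × 10/9.996 = 100 m³/s.

U_p ≈ 100 m³/s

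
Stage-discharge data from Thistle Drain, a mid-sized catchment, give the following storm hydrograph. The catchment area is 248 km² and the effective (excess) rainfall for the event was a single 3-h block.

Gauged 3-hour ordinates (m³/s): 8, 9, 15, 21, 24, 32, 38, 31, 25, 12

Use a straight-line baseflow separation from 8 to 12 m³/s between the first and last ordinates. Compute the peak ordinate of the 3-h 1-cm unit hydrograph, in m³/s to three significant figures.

U_p ≈ 54.6 m³/s

Direct runoff: 0.00, 0.56, 6.11, 11.67, 14.22, 21.78, 27.33, 19.89, 13.44, 0.00 m³/s; ΣQ_DR = 115.0 m³/s, peak = 27.33 m³/s.
Runoff depth d = ΣQ_DR·Δt / A = 115.0 × 10800 / (248 km²) = 5.008 mm.
The 1-cm UH is the DRH scaled by (10 mm)/d, so U_p = 27.33 × 10/5.008 = 54.6 m³/s.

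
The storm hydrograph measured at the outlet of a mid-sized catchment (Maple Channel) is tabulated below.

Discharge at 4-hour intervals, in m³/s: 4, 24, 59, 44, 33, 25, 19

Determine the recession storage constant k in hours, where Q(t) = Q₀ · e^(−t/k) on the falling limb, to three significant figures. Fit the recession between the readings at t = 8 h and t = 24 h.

k ≈ 14.1 h

On the falling limb, Q drops from 59 to 19 m³/s between t = 8 h and t = 24 h (Δt = 16 h).
k = −Δt / ln(Q₂/Q₁) = −16 / ln(19/59) = 14.1 h.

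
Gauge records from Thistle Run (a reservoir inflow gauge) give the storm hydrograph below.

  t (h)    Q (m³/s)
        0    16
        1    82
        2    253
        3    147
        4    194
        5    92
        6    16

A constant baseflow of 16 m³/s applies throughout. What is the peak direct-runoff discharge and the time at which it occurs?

Q_p = 237.0 m³/s at t = 2 h

Subtracting baseflow gives direct-runoff ordinates: 0.0, 66.0, 237.0, 131.0, 178.0, 76.0, 0.0 m³/s.
The maximum is 237.0 m³/s, occurring at the reading for t = 2 h.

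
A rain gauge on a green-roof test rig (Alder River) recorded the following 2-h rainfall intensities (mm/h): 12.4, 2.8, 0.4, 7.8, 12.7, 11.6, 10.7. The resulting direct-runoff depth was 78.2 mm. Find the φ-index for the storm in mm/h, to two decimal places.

Only the 5 blocks with intensity above φ contribute runoff: 12.4, 7.8, 12.7, 11.6, 10.7 mm/h.
Σ(I−φ)·Δt = d  ⇒  (12.4+7.8+12.7+11.6+10.7 − 5φ)·2 = 78.2
φ = (55.20 − 78.2/2) / 5 = 3.22 mm/h.

φ ≈ 3.22 mm/h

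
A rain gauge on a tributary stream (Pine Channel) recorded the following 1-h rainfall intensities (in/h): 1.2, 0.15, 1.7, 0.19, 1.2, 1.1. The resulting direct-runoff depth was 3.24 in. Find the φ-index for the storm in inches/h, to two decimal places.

Only the 4 blocks with intensity above φ contribute runoff: 1.2, 1.7, 1.2, 1.1 in/h.
Σ(I−φ)·Δt = d  ⇒  (1.2+1.7+1.2+1.1 − 4φ)·1 = 3.24
φ = (5.200 − 3.24/1) / 4 = 0.49 in/h.

φ ≈ 0.49 in/h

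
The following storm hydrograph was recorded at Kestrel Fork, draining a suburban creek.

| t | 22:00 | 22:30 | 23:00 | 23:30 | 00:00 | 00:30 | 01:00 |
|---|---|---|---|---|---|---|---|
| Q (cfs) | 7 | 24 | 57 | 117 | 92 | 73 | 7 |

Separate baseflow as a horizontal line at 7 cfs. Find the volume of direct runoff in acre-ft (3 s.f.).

Direct-runoff ordinates (Q − Q_b): 0.0, 17.0, 50.0, 110.0, 85.0, 66.0, 0.0 cfs.
ΣQ_DR = 328.0 cfs.
With Δt = 0.5 h = 1800 s, V = ΣQ_DR · Δt = 328.0 × 1800 = 5.90 × 10^5 ft³ = 13.6 acre-ft.

V ≈ 13.6 acre-ft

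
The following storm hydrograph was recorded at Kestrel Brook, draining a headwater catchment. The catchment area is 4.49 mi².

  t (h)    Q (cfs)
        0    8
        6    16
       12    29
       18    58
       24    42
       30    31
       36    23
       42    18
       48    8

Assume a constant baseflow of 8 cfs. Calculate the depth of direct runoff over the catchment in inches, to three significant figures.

Direct runoff: 0.0, 8.0, 21.0, 50.0, 34.0, 23.0, 15.0, 10.0, 0.0 cfs; ΣQ_DR = 161.0 cfs.
V = ΣQ_DR · Δt = 161.0 × 21600 s = 3.478 × 10^6 ft³.
Over A = 4.49 mi², depth = V / A = 0.333 in.

d ≈ 0.333 in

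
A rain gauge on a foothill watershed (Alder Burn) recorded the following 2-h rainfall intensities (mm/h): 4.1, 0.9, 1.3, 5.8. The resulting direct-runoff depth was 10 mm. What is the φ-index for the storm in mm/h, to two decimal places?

φ ≈ 2.45 mm/h

Only the 2 blocks with intensity above φ contribute runoff: 4.1, 5.8 mm/h.
Σ(I−φ)·Δt = d  ⇒  (4.1+5.8 − 2φ)·2 = 10
φ = (9.900 − 10/2) / 2 = 2.45 mm/h.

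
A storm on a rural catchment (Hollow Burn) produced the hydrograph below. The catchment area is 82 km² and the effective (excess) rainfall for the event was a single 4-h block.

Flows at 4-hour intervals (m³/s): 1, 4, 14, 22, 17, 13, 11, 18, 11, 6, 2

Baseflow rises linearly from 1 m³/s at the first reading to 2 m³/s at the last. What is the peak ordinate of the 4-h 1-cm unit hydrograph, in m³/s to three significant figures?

Direct runoff: 0.00, 2.90, 12.80, 20.70, 15.60, 11.50, 9.40, 16.30, 9.20, 4.10, 0.00 m³/s; ΣQ_DR = 102.5 m³/s, peak = 20.70 m³/s.
Runoff depth d = ΣQ_DR·Δt / A = 102.5 × 14400 / (82 km²) = 18.00 mm.
The 1-cm UH is the DRH scaled by (10 mm)/d, so U_p = 20.70 × 10/18.00 = 11.5 m³/s.

U_p ≈ 11.5 m³/s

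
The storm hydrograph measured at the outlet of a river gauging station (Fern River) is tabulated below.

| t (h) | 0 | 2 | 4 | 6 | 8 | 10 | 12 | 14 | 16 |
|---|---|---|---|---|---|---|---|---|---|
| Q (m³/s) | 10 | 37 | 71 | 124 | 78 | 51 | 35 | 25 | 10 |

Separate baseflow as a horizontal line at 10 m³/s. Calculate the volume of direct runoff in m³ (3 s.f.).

Direct-runoff ordinates (Q − Q_b): 0.0, 27.0, 61.0, 114.0, 68.0, 41.0, 25.0, 15.0, 0.0 m³/s.
ΣQ_DR = 351.0 m³/s.
With Δt = 2 h = 7200 s, V = ΣQ_DR · Δt = 351.0 × 7200 = 2.53 × 10^6 m³.

V ≈ 2.53 × 10^6 m³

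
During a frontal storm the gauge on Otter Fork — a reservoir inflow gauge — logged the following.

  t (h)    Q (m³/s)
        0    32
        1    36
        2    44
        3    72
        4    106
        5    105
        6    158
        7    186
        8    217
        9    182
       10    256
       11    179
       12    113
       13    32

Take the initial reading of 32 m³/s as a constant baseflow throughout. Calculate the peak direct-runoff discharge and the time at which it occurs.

Q_p = 224.0 m³/s at t = 10 h

Subtracting baseflow gives direct-runoff ordinates: 0.0, 4.0, 12.0, 40.0, 74.0, 73.0, 126.0, 154.0, 185.0, 150.0, 224.0, 147.0, 81.0, 0.0 m³/s.
The maximum is 224.0 m³/s, occurring at the reading for t = 10 h.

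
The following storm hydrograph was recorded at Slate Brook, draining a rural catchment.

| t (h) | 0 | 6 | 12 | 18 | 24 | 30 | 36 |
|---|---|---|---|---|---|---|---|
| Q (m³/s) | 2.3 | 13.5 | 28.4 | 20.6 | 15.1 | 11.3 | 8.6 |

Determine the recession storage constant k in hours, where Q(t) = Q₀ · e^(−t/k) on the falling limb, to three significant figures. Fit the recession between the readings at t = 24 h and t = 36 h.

k ≈ 21.3 h

On the falling limb, Q drops from 15.1 to 8.6 m³/s between t = 24 h and t = 36 h (Δt = 12 h).
k = −Δt / ln(Q₂/Q₁) = −12 / ln(8.6/15.1) = 21.3 h.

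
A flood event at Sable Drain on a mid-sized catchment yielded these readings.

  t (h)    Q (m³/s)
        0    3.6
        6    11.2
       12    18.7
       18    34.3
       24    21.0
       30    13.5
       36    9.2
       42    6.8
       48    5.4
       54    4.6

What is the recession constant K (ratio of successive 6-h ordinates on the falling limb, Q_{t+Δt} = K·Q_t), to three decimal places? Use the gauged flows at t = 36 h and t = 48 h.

K ≈ 0.766

Using the recession-limb readings at t = 36 h and t = 48 h: Q falls from 9.2 to 5.4 m³/s over 2 intervals.
K = (Q₂/Q₁)^(1/2) = (5.4/9.2)^(1/2) = 0.766.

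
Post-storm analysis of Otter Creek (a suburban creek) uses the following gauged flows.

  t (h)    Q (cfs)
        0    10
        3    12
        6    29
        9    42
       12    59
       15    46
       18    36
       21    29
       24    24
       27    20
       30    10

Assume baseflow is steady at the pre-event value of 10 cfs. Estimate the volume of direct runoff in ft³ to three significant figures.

Direct-runoff ordinates (Q − Q_b): 0.0, 2.0, 19.0, 32.0, 49.0, 36.0, 26.0, 19.0, 14.0, 10.0, 0.0 cfs.
ΣQ_DR = 207.0 cfs.
With Δt = 3 h = 10800 s, V = ΣQ_DR · Δt = 207.0 × 10800 = 2.24 × 10^6 ft³.

V ≈ 2.24 × 10^6 ft³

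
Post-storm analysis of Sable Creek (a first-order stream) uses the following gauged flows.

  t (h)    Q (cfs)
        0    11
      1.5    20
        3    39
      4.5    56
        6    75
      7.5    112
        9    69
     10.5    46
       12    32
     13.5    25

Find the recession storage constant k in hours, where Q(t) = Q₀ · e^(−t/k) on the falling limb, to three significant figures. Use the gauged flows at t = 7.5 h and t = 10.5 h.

k ≈ 3.37 h

On the falling limb, Q drops from 112 to 46 cfs between t = 7.5 h and t = 10.5 h (Δt = 3 h).
k = −Δt / ln(Q₂/Q₁) = −3 / ln(46/112) = 3.37 h.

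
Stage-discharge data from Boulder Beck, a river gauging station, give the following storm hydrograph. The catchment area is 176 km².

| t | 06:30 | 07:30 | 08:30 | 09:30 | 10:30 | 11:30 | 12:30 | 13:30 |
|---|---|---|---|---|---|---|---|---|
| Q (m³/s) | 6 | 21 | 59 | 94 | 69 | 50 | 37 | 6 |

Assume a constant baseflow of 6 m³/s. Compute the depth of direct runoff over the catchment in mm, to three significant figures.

Direct runoff: 0.0, 15.0, 53.0, 88.0, 63.0, 44.0, 31.0, 0.0 m³/s; ΣQ_DR = 294.0 m³/s.
V = ΣQ_DR · Δt = 294.0 × 3600 s = 1.058 × 10^6 m³.
Over A = 176 km², depth = V / A = 6.01 mm.

d ≈ 6.01 mm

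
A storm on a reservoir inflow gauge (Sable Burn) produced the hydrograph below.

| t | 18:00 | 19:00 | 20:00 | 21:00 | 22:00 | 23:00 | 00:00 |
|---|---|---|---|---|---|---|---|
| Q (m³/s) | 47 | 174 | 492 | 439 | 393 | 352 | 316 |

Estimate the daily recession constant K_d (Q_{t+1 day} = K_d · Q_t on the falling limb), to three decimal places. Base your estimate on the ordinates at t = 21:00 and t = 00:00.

K_d ≈ 0.072

Between t = 21:00 and t = 00:00 the flow falls from 439 to 316 m³/s over 3×1 h = 3 h.
Per-interval ratio K = (316/439)^(1/3) = 0.8962; K_d = K^(24/1) = 0.072.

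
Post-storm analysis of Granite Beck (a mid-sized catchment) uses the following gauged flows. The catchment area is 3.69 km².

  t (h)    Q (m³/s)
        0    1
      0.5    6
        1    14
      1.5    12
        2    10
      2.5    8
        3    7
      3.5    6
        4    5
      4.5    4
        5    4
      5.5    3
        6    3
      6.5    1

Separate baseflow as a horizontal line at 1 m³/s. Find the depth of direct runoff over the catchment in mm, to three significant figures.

d ≈ 34.1 mm

Direct runoff: 0.0, 5.0, 13.0, 11.0, 9.0, 7.0, 6.0, 5.0, 4.0, 3.0, 3.0, 2.0, 2.0, 0.0 m³/s; ΣQ_DR = 70.00 m³/s.
V = ΣQ_DR · Δt = 70.00 × 1800 s = 1.260 × 10^5 m³.
Over A = 3.69 km², depth = V / A = 34.1 mm.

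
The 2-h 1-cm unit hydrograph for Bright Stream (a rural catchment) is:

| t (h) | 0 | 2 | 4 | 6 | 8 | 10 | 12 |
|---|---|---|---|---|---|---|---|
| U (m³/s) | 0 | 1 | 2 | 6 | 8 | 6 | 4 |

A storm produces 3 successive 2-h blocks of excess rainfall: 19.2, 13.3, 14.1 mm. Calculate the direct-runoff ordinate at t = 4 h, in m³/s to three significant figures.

By discrete convolution, Q_j = Σ (P_i / 10 mm) · U_{j−i}.
At t = 4 h (j=2): Q = (19.2/10)·2 + (13.3/10)·1 + (14.1/10)·0 = 5.17 m³/s.

Q ≈ 5.17 m³/s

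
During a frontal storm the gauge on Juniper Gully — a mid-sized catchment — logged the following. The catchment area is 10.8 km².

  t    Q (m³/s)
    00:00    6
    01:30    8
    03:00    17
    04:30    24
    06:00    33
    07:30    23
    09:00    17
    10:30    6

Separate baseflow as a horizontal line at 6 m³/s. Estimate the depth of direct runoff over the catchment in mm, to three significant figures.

d ≈ 43.0 mm

Direct runoff: 0.0, 2.0, 11.0, 18.0, 27.0, 17.0, 11.0, 0.0 m³/s; ΣQ_DR = 86.00 m³/s.
V = ΣQ_DR · Δt = 86.00 × 5400 s = 4.644 × 10^5 m³.
Over A = 10.8 km², depth = V / A = 43.0 mm.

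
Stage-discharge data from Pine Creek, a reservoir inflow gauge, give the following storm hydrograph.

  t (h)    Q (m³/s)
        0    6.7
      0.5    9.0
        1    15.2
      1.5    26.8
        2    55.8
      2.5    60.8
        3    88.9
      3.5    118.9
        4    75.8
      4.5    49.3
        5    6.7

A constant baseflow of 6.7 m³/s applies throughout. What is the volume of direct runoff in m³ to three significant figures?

Direct-runoff ordinates (Q − Q_b): 0.0, 2.3, 8.5, 20.1, 49.1, 54.1, 82.2, 112.2, 69.1, 42.6, 0.0 m³/s.
ΣQ_DR = 440.2 m³/s.
With Δt = 0.5 h = 1800 s, V = ΣQ_DR · Δt = 440.2 × 1800 = 7.92 × 10^5 m³.

V ≈ 7.92 × 10^5 m³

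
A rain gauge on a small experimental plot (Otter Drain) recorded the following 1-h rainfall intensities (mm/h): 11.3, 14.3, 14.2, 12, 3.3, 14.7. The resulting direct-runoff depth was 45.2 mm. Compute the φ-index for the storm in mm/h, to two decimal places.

φ ≈ 4.26 mm/h

Only the 5 blocks with intensity above φ contribute runoff: 11.3, 14.3, 14.2, 12, 14.7 mm/h.
Σ(I−φ)·Δt = d  ⇒  (11.3+14.3+14.2+12+14.7 − 5φ)·1 = 45.2
φ = (66.50 − 45.2/1) / 5 = 4.26 mm/h.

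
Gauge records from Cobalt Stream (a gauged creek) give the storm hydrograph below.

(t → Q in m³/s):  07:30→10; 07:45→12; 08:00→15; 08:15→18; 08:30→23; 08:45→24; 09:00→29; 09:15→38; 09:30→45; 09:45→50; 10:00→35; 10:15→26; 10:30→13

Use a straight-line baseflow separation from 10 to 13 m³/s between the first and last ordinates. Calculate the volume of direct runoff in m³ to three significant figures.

V ≈ 1.70 × 10^5 m³

Direct-runoff ordinates (Q − Q_b): 0.00, 1.75, 4.50, 7.25, 12.00, 12.75, 17.50, 26.25, 33.00, 37.75, 22.50, 13.25, 0.00 m³/s.
ΣQ_DR = 188.5 m³/s.
With Δt = 0.25 h = 900 s, V = ΣQ_DR · Δt = 188.5 × 900 = 1.70 × 10^5 m³.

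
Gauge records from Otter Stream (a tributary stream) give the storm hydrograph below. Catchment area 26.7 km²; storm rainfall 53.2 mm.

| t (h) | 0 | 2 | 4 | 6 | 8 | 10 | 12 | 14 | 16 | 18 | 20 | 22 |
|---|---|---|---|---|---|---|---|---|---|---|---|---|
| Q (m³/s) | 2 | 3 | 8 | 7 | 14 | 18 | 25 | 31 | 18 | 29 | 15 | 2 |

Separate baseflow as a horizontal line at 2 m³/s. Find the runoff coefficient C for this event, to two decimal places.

C ≈ 0.75

ΣQ_DR = 148.0 m³/s; V = ΣQ_DR·Δt = 1.066 × 10^6 m³.
Runoff depth d = V / A = 39.91 mm.
C = d / P = 39.91 / 53.2 = 0.75.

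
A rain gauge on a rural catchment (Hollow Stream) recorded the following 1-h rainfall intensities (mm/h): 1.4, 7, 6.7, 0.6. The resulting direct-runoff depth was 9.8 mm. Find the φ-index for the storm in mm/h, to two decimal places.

φ ≈ 1.95 mm/h

Only the 2 blocks with intensity above φ contribute runoff: 7, 6.7 mm/h.
Σ(I−φ)·Δt = d  ⇒  (7+6.7 − 2φ)·1 = 9.8
φ = (13.70 − 9.8/1) / 2 = 1.95 mm/h.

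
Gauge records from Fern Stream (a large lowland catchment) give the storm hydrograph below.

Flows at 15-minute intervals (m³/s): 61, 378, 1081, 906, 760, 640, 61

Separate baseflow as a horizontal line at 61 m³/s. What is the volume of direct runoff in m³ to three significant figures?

V ≈ 3.11 × 10^6 m³

Direct-runoff ordinates (Q − Q_b): 0.0, 317.0, 1020.0, 845.0, 699.0, 579.0, 0.0 m³/s.
ΣQ_DR = 3460 m³/s.
With Δt = 0.25 h = 900 s, V = ΣQ_DR · Δt = 3460 × 900 = 3.11 × 10^6 m³.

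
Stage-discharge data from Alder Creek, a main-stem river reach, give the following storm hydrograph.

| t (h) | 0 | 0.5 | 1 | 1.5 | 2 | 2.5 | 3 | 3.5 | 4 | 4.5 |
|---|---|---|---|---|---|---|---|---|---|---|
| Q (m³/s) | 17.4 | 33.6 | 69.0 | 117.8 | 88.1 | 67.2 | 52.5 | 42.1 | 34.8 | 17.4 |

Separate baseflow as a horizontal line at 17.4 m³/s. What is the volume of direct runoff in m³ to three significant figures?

V ≈ 6.59 × 10^5 m³

Direct-runoff ordinates (Q − Q_b): 0.0, 16.2, 51.6, 100.4, 70.7, 49.8, 35.1, 24.7, 17.4, 0.0 m³/s.
ΣQ_DR = 365.9 m³/s.
With Δt = 0.5 h = 1800 s, V = ΣQ_DR · Δt = 365.9 × 1800 = 6.59 × 10^5 m³.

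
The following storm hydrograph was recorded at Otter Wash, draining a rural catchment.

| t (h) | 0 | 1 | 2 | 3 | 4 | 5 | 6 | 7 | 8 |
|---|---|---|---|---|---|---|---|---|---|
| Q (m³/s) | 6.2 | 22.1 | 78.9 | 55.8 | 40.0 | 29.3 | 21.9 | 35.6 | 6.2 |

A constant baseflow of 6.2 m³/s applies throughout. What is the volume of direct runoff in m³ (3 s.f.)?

V ≈ 8.65 × 10^5 m³

Direct-runoff ordinates (Q − Q_b): 0.0, 15.9, 72.7, 49.6, 33.8, 23.1, 15.7, 29.4, 0.0 m³/s.
ΣQ_DR = 240.2 m³/s.
With Δt = 1 h = 3600 s, V = ΣQ_DR · Δt = 240.2 × 3600 = 8.65 × 10^5 m³.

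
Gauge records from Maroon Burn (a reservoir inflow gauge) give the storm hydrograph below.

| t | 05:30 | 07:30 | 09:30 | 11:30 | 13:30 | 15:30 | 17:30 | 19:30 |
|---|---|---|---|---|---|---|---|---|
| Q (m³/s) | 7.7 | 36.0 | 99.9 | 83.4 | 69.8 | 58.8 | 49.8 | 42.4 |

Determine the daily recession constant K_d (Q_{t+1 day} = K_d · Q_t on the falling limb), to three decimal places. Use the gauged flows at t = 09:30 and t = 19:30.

Between t = 09:30 and t = 19:30 the flow falls from 99.9 to 42.4 m³/s over 5×2 h = 10 h.
Per-interval ratio K = (42.4/99.9)^(1/5) = 0.8425; K_d = K^(24/2) = 0.128.

K_d ≈ 0.128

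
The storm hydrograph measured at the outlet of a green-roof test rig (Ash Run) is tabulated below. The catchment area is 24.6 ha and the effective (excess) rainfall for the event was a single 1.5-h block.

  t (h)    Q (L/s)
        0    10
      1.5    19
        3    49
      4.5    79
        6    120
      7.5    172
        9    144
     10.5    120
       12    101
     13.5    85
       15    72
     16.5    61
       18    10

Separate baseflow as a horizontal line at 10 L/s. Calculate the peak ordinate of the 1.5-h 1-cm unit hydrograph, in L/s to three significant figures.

U_p ≈ 80.9 L/s

Direct runoff: 0.0, 9.0, 39.0, 69.0, 110.0, 162.0, 134.0, 110.0, 91.0, 75.0, 62.0, 51.0, 0.0 L/s; ΣQ_DR = 912.0 L/s, peak = 162.0 L/s.
Runoff depth d = ΣQ_DR·Δt / A = 912.0 × 5400 / (24.6 ha) = 20.02 mm.
The 1-cm UH is the DRH scaled by (10 mm)/d, so U_p = 162.0 × 10/20.02 = 80.9 L/s.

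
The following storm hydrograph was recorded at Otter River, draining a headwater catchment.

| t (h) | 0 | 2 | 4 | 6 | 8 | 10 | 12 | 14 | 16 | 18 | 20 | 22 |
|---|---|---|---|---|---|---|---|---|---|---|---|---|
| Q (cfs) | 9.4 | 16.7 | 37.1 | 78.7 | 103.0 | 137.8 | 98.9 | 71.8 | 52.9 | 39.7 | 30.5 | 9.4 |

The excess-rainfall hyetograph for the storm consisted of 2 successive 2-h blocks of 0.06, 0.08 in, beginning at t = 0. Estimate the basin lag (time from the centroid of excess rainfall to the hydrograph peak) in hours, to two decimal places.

Centroid of excess rainfall: t_c = Σ P_i·t̄_i / ΣP_i = 2.1429 h (block centres at 1, 3 h).
Hydrograph peak occurs at t = 10 h, so basin lag t_L = 10 − 2.1429 = 7.86 h.

t_L ≈ 7.86 h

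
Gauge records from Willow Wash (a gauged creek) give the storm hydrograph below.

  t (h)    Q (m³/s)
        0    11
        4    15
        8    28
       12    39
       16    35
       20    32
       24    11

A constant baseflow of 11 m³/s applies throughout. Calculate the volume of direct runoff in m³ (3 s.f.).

V ≈ 1.35 × 10^6 m³

Direct-runoff ordinates (Q − Q_b): 0.0, 4.0, 17.0, 28.0, 24.0, 21.0, 0.0 m³/s.
ΣQ_DR = 94.00 m³/s.
With Δt = 4 h = 14400 s, V = ΣQ_DR · Δt = 94.00 × 14400 = 1.35 × 10^6 m³.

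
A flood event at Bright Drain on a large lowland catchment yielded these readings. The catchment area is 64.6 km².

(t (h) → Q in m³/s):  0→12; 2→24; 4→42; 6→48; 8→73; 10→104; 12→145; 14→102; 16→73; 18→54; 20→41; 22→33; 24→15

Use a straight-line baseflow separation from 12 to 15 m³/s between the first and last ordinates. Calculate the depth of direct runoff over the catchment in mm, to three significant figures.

d ≈ 65.8 mm

Direct runoff: 0.00, 11.75, 29.50, 35.25, 60.00, 90.75, 131.50, 88.25, 59.00, 39.75, 26.50, 18.25, 0.00 m³/s; ΣQ_DR = 590.5 m³/s.
V = ΣQ_DR · Δt = 590.5 × 7200 s = 4.252 × 10^6 m³.
Over A = 64.6 km², depth = V / A = 65.8 mm.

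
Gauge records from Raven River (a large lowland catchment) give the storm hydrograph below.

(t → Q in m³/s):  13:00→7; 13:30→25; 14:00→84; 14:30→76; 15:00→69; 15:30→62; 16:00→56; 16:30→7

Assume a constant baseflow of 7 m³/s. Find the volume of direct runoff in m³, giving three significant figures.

V ≈ 5.94 × 10^5 m³

Direct-runoff ordinates (Q − Q_b): 0.0, 18.0, 77.0, 69.0, 62.0, 55.0, 49.0, 0.0 m³/s.
ΣQ_DR = 330.0 m³/s.
With Δt = 0.5 h = 1800 s, V = ΣQ_DR · Δt = 330.0 × 1800 = 5.94 × 10^5 m³.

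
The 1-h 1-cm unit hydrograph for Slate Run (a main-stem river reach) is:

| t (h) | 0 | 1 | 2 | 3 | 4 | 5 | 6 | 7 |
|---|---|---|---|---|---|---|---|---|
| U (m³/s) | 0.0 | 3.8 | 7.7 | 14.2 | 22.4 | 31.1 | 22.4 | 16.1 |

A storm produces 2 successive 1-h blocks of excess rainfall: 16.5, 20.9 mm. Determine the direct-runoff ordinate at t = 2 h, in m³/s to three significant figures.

By discrete convolution, Q_j = Σ (P_i / 10 mm) · U_{j−i}.
At t = 2 h (j=2): Q = (16.5/10)·7.7 + (20.9/10)·3.8 = 20.6 m³/s.

Q ≈ 20.6 m³/s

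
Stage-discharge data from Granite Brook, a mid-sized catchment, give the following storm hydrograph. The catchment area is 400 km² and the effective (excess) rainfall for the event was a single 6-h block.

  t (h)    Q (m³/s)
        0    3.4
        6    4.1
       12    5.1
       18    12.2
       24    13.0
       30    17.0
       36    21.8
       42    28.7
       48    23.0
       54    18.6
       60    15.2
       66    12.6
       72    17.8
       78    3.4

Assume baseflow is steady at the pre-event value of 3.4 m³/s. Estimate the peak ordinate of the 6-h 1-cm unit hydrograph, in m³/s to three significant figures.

U_p ≈ 31.6 m³/s

Direct runoff: 0.0, 0.7, 1.7, 8.8, 9.6, 13.6, 18.4, 25.3, 19.6, 15.2, 11.8, 9.2, 14.4, 0.0 m³/s; ΣQ_DR = 148.3 m³/s, peak = 25.3 m³/s.
Runoff depth d = ΣQ_DR·Δt / A = 148.3 × 21600 / (400 km²) = 8.008 mm.
The 1-cm UH is the DRH scaled by (10 mm)/d, so U_p = 25.3 × 10/8.008 = 31.6 m³/s.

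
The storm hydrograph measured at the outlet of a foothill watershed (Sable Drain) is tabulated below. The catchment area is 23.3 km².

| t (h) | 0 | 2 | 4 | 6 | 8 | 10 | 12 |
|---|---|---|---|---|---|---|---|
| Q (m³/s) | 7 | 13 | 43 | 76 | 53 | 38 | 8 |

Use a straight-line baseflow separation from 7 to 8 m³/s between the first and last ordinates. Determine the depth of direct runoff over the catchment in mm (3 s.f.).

d ≈ 57.3 mm

Direct runoff: 0.00, 5.83, 35.67, 68.50, 45.33, 30.17, 0.00 m³/s; ΣQ_DR = 185.5 m³/s.
V = ΣQ_DR · Δt = 185.5 × 7200 s = 1.336 × 10^6 m³.
Over A = 23.3 km², depth = V / A = 57.3 mm.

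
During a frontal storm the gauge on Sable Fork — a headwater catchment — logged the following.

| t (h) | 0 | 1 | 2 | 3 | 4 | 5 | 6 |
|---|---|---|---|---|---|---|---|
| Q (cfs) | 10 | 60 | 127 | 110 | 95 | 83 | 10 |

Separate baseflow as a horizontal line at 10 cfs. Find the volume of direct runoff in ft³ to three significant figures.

Direct-runoff ordinates (Q − Q_b): 0.0, 50.0, 117.0, 100.0, 85.0, 73.0, 0.0 cfs.
ΣQ_DR = 425.0 cfs.
With Δt = 1 h = 3600 s, V = ΣQ_DR · Δt = 425.0 × 3600 = 1.53 × 10^6 ft³.

V ≈ 1.53 × 10^6 ft³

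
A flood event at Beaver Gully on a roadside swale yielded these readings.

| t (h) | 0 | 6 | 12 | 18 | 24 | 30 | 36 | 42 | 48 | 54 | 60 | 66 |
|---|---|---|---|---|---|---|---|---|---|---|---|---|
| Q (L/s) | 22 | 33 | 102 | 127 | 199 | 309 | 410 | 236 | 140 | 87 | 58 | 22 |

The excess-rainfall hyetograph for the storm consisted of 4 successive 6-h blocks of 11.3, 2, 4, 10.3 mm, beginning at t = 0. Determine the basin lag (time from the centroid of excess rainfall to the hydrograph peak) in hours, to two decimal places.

Centroid of excess rainfall: t_c = Σ P_i·t̄_i / ΣP_i = 11.8913 h (block centres at 3, 9, 15, 21 h).
Hydrograph peak occurs at t = 36 h, so basin lag t_L = 36 − 11.8913 = 24.11 h.

t_L ≈ 24.11 h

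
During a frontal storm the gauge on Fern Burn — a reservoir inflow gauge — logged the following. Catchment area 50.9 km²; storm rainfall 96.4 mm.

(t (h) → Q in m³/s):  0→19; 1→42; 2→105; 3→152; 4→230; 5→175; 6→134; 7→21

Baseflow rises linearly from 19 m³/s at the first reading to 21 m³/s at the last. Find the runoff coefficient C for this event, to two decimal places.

ΣQ_DR = 718.0 m³/s; V = ΣQ_DR·Δt = 2.585 × 10^6 m³.
Runoff depth d = V / A = 50.78 mm.
C = d / P = 50.78 / 96.4 = 0.53.

C ≈ 0.53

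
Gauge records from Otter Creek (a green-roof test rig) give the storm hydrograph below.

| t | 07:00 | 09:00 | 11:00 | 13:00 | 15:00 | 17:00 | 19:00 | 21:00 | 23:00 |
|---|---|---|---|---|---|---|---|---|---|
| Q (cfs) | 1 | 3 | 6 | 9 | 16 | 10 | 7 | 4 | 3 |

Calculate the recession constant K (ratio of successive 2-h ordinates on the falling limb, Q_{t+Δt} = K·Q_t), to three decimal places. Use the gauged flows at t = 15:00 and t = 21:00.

K ≈ 0.630

Using the recession-limb readings at t = 15:00 and t = 21:00: Q falls from 16 to 4 cfs over 3 intervals.
K = (Q₂/Q₁)^(1/3) = (4/16)^(1/3) = 0.630.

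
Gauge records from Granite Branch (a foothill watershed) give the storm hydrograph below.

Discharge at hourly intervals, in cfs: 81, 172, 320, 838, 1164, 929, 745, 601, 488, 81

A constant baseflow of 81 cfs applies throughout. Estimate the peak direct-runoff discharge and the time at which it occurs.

Subtracting baseflow gives direct-runoff ordinates: 0.0, 91.0, 239.0, 757.0, 1083.0, 848.0, 664.0, 520.0, 407.0, 0.0 cfs.
The maximum is 1083.0 cfs, occurring at the reading for t = 4 h.

Q_p = 1083.0 cfs at t = 4 h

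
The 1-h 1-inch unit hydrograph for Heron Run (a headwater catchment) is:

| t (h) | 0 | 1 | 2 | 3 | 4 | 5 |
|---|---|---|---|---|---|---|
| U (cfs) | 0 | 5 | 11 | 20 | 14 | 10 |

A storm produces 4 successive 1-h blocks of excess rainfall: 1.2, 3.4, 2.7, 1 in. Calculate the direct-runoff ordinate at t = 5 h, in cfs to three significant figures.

Q ≈ 125 cfs

By discrete convolution, Q_j = Σ (P_i / 1 in) · U_{j−i}.
At t = 5 h (j=5): Q = (1.2/1)·10 + (3.4/1)·14 + (2.7/1)·20 + (1/1)·11 = 125 cfs.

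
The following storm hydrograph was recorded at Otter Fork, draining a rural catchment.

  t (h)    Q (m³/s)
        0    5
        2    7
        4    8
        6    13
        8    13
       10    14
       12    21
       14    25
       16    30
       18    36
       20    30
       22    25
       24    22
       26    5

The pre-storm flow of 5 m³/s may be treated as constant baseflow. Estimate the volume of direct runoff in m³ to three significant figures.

V ≈ 1.32 × 10^6 m³

Direct-runoff ordinates (Q − Q_b): 0.0, 2.0, 3.0, 8.0, 8.0, 9.0, 16.0, 20.0, 25.0, 31.0, 25.0, 20.0, 17.0, 0.0 m³/s.
ΣQ_DR = 184.0 m³/s.
With Δt = 2 h = 7200 s, V = ΣQ_DR · Δt = 184.0 × 7200 = 1.32 × 10^6 m³.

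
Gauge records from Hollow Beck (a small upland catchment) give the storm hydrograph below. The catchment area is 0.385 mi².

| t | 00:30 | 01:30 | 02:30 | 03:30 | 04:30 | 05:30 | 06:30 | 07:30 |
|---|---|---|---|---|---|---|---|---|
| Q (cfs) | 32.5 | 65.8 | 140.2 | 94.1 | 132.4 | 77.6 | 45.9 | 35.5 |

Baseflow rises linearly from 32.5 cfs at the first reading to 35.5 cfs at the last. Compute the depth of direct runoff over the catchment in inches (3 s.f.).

Direct runoff: 0.00, 32.87, 106.84, 60.31, 98.19, 42.96, 10.83, 0.00 cfs; ΣQ_DR = 352.0 cfs.
V = ΣQ_DR · Δt = 352.0 × 3600 s = 1.267 × 10^6 ft³.
Over A = 0.385 mi², depth = V / A = 1.42 in.

d ≈ 1.42 in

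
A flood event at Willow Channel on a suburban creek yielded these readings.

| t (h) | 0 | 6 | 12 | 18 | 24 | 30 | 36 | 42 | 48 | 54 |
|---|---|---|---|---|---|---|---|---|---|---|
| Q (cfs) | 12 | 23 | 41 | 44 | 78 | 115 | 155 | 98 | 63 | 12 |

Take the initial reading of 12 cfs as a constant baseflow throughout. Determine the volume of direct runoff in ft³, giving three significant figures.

V ≈ 1.13 × 10^7 ft³

Direct-runoff ordinates (Q − Q_b): 0.0, 11.0, 29.0, 32.0, 66.0, 103.0, 143.0, 86.0, 51.0, 0.0 cfs.
ΣQ_DR = 521.0 cfs.
With Δt = 6 h = 21600 s, V = ΣQ_DR · Δt = 521.0 × 21600 = 1.13 × 10^7 ft³.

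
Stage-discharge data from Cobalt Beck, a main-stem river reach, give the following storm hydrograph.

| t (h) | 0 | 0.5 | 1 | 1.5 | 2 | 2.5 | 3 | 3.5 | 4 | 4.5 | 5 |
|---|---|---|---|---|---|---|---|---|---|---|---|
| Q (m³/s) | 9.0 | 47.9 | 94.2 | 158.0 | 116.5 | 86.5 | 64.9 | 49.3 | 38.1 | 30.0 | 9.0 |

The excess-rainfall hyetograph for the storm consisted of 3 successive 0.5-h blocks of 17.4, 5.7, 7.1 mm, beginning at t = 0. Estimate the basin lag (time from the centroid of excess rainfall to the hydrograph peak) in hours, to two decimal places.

t_L ≈ 0.92 h

Centroid of excess rainfall: t_c = Σ P_i·t̄_i / ΣP_i = 0.5795 h (block centres at 0.25, 0.75, 1.25 h).
Hydrograph peak occurs at t = 1.5 h, so basin lag t_L = 1.5 − 0.5795 = 0.92 h.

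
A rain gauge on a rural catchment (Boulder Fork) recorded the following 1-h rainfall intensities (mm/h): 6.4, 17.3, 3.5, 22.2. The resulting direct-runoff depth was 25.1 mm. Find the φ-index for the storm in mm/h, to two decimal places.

φ ≈ 7.20 mm/h

Only the 2 blocks with intensity above φ contribute runoff: 17.3, 22.2 mm/h.
Σ(I−φ)·Δt = d  ⇒  (17.3+22.2 − 2φ)·1 = 25.1
φ = (39.50 − 25.1/1) / 2 = 7.20 mm/h.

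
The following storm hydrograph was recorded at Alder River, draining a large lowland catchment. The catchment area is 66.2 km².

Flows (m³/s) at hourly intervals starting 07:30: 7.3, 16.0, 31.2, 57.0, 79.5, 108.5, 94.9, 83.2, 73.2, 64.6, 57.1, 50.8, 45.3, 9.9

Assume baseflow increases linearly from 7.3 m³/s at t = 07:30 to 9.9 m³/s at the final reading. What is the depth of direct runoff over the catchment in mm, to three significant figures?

d ≈ 35.8 mm

Direct runoff: 0.00, 8.50, 23.50, 49.10, 71.40, 100.20, 86.40, 74.50, 64.30, 55.50, 47.80, 41.30, 35.60, 0.00 m³/s; ΣQ_DR = 658.1 m³/s.
V = ΣQ_DR · Δt = 658.1 × 3600 s = 2.369 × 10^6 m³.
Over A = 66.2 km², depth = V / A = 35.8 mm.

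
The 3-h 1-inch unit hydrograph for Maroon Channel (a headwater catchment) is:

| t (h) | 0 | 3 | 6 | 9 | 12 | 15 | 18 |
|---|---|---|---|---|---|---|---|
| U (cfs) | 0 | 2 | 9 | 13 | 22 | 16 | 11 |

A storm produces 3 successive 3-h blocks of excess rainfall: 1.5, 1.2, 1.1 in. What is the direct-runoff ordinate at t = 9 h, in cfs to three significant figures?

Q ≈ 32.5 cfs

By discrete convolution, Q_j = Σ (P_i / 1 in) · U_{j−i}.
At t = 9 h (j=3): Q = (1.5/1)·13 + (1.2/1)·9 + (1.1/1)·2 = 32.5 cfs.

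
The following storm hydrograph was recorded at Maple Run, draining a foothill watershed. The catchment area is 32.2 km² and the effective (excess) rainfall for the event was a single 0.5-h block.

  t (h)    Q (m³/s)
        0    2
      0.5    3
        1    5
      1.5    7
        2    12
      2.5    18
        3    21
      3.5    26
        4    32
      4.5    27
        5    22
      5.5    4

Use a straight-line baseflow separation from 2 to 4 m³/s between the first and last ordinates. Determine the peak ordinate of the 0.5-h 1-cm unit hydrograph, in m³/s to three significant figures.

U_p ≈ 35.7 m³/s

Direct runoff: 0.00, 0.82, 2.64, 4.45, 9.27, 15.09, 17.91, 22.73, 28.55, 23.36, 18.18, 0.00 m³/s; ΣQ_DR = 143.0 m³/s, peak = 28.55 m³/s.
Runoff depth d = ΣQ_DR·Δt / A = 143.0 × 1800 / (32.2 km²) = 7.994 mm.
The 1-cm UH is the DRH scaled by (10 mm)/d, so U_p = 28.55 × 10/7.994 = 35.7 m³/s.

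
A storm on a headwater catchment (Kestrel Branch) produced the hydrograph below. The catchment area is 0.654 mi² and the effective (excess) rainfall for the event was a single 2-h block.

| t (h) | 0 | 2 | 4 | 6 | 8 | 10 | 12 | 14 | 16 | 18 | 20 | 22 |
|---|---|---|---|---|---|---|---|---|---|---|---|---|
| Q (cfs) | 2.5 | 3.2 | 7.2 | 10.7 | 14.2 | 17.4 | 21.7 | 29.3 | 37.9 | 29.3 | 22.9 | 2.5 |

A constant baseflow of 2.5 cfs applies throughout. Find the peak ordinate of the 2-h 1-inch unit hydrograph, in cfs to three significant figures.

U_p ≈ 44.3 cfs

Direct runoff: 0.0, 0.7, 4.7, 8.2, 11.7, 14.9, 19.2, 26.8, 35.4, 26.8, 20.4, 0.0 cfs; ΣQ_DR = 168.8 cfs, peak = 35.4 cfs.
Runoff depth d = ΣQ_DR·Δt / A = 168.8 × 7200 / (0.654 mi²) = 0.7999 in.
The 1-inch UH is the DRH scaled by (1 in)/d, so U_p = 35.4 × 1/0.7999 = 44.3 cfs.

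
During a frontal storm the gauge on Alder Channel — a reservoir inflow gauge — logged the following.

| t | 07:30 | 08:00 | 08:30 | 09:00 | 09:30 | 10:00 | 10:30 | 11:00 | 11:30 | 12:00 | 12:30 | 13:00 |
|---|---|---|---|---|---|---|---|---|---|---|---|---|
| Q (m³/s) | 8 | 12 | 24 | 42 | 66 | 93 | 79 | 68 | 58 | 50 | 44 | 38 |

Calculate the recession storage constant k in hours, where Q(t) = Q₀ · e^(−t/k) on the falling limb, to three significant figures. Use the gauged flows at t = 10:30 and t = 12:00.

On the falling limb, Q drops from 79 to 50 m³/s between t = 10:30 and t = 12:00 (Δt = 1.5 h).
k = −Δt / ln(Q₂/Q₁) = −1.5 / ln(50/79) = 3.28 h.

k ≈ 3.28 h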